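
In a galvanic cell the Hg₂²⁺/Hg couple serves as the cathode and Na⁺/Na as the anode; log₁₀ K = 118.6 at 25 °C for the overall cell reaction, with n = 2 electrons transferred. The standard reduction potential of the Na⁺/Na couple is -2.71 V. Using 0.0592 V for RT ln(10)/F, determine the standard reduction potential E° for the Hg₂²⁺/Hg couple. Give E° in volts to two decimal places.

+0.80 V

E°cell = (0.0592/n)·log K = (0.0592/2)(118.6) = +3.511 V.
Since Hg₂²⁺/Hg is the cathode and Na⁺/Na the anode, E°cell = E°(Hg₂²⁺/Hg) − E°(Na⁺/Na).
So E°(Hg₂²⁺/Hg) = E°cell + E°(Na⁺/Na) = +3.511 + (-2.71) = +0.80 V.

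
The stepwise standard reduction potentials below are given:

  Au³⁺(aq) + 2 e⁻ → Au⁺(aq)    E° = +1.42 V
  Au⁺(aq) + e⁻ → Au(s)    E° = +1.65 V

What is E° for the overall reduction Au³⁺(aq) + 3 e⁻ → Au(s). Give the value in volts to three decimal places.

+1.497 V

Since ΔG° = −nFE° is additive over sequential reductions, n₃E°₃ = n₁E°₁ + n₂E°₂.
E°₃ = (2×+1.42 + 1×+1.65) / 3 = (+4.490) / 3 = +1.497 V.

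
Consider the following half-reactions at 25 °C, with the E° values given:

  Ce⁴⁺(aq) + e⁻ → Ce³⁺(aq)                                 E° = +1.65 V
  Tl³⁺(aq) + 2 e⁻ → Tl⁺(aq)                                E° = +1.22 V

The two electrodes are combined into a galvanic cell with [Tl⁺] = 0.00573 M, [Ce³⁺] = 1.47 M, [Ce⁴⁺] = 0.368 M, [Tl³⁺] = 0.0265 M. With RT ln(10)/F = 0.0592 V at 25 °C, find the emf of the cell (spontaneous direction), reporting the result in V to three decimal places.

Ce⁴⁺/Ce³⁺ is the cathode (higher E°), Tl³⁺/Tl⁺ the anode: E°cell = +1.65 − (+1.22) = +0.43 V, n = 2.
Overall: 2 Ce⁴⁺(aq) + Tl⁺(aq) → 2 Ce³⁺(aq) + Tl³⁺(aq)
Q = [Ce³⁺]^2·[Tl³⁺] / ([Ce⁴⁺]^2·[Tl⁺]); log Q = 1.868.
E = E° − (0.0592/n) log Q = +0.43 − (0.0592/2)(1.868) = +0.375 V.

+0.375 V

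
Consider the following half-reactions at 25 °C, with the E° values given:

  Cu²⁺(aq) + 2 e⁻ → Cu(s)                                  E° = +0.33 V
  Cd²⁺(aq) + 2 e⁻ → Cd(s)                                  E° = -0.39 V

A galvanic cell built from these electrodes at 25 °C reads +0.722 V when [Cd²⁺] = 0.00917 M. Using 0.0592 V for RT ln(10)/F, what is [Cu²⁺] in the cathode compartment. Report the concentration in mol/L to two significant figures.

0.011 M

Cu²⁺/Cu is the cathode, Cd²⁺/Cd the anode: E°cell = +0.72 V, n = 2.
Overall reaction: Cu²⁺(aq) + Cd(s) → Cu(s) + Cd²⁺(aq); Q = [Cd²⁺]^1/[Cu²⁺]^1.
From E = E° − (0.0592/n) log Q: log Q = (E° − E)·n/0.0592 = (+0.72 − (+0.722))·2/0.0592 = -0.0676.
So 1·log[Cu²⁺] = 1·log(0.00917) − log Q = -2.0376 − (-0.0676) = -1.9700; [Cu²⁺] = 10^(-1.9700) ≈ 0.011 M.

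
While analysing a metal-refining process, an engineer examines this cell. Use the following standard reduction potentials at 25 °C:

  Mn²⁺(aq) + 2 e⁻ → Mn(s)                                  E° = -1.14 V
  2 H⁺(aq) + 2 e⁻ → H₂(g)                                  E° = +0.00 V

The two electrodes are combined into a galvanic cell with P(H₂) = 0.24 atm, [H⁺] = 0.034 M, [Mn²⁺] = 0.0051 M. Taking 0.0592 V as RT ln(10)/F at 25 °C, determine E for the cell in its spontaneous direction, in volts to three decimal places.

+1.139 V

H⁺/H₂ is the cathode (higher E°), Mn²⁺/Mn the anode: E°cell = +0.00 − (-1.14) = +1.14 V, n = 2.
Overall: 2 H⁺(aq) + Mn(s) → H₂(g) + Mn²⁺(aq)
Q = P(H₂)·[Mn²⁺] / ([H⁺]^2); log Q = 0.025.
E = E° − (0.0592/n) log Q = +1.14 − (0.0592/2)(0.025) = +1.139 V.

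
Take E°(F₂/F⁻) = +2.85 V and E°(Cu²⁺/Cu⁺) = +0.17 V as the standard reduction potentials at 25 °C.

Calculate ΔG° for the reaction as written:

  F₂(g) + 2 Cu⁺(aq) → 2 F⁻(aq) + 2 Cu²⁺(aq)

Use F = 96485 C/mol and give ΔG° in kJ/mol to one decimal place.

As written, F₂/F⁻ is reduced (cathode) and Cu²⁺/Cu⁺ is oxidised (anode), so E°cell = (+2.85) − (+0.17) = +2.68 V.
Balancing electrons gives n = 2.
ΔG° = −nFE° = −(2)(96485)(+2.68) = -517,160 J = -517.2 kJ/mol.

-517.2 kJ/mol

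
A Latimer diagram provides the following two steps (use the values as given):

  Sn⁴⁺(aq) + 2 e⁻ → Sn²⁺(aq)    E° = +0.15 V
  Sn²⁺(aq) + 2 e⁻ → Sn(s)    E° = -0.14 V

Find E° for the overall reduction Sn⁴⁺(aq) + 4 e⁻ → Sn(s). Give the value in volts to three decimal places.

+0.005 V

Adding the free-energy changes (−nFE°) of the two steps gives −n₃FE°₃ = −n₁FE°₁ − n₂FE°₂.
E°₃ = (2×+0.15 + 2×-0.14) / 4 = (+0.020) / 4 = +0.005 V.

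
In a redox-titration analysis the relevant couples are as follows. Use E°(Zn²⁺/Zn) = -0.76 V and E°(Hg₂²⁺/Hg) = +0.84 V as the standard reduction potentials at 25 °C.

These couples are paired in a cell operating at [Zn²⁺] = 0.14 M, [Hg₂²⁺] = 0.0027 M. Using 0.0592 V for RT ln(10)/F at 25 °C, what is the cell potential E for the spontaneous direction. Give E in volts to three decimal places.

Hg₂²⁺/Hg is the cathode (higher E°), Zn²⁺/Zn the anode: E°cell = +0.84 − (-0.76) = +1.60 V, n = 2.
Overall: Hg₂²⁺(aq) + Zn(s) → 2 Hg(l) + Zn²⁺(aq)
Q = [Zn²⁺] / ([Hg₂²⁺]); log Q = 1.715.
E = E° − (0.0592/n) log Q = +1.60 − (0.0592/2)(1.715) = +1.549 V.

+1.549 V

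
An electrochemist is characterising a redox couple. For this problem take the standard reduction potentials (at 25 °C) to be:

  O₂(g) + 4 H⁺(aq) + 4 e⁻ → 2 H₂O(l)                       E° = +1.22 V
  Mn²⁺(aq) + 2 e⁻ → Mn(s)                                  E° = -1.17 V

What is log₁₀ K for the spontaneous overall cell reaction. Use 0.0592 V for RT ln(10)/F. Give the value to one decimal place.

161.5

Cathode: O₂/H₂O; anode: Mn²⁺/Mn. E°cell = +2.39 V, n = 4.
log K = nE°cell / 0.0592 = (4)(+2.39) / 0.0592 = 161.5.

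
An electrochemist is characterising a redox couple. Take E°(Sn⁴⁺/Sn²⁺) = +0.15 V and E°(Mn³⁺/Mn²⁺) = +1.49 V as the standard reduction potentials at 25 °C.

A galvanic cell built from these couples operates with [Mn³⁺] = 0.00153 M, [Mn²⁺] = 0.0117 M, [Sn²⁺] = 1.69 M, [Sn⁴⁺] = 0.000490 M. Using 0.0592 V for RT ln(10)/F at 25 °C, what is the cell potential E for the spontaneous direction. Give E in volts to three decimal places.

+1.392 V

Mn³⁺/Mn²⁺ is the cathode (higher E°), Sn⁴⁺/Sn²⁺ the anode: E°cell = +1.49 − (+0.15) = +1.34 V, n = 2.
Overall: 2 Mn³⁺(aq) + Sn²⁺(aq) → 2 Mn²⁺(aq) + Sn⁴⁺(aq)
Q = [Mn²⁺]^2·[Sn⁴⁺] / ([Mn³⁺]^2·[Sn²⁺]); log Q = -1.771.
E = E° − (0.0592/n) log Q = +1.34 − (0.0592/2)(-1.771) = +1.392 V.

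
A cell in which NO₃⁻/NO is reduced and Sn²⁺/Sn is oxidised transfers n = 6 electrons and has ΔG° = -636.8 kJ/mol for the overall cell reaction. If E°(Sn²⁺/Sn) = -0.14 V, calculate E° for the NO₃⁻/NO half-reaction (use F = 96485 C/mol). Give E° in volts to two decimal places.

E°cell = −ΔG°/(nF) = −(-636.8×10³)/((6)(96485)) = +1.100 V.
Since NO₃⁻/NO is the cathode and Sn²⁺/Sn the anode, E°cell = E°(NO₃⁻/NO) − E°(Sn²⁺/Sn).
So E°(NO₃⁻/NO) = E°cell + E°(Sn²⁺/Sn) = +1.100 + (-0.14) = +0.96 V.

+0.96 V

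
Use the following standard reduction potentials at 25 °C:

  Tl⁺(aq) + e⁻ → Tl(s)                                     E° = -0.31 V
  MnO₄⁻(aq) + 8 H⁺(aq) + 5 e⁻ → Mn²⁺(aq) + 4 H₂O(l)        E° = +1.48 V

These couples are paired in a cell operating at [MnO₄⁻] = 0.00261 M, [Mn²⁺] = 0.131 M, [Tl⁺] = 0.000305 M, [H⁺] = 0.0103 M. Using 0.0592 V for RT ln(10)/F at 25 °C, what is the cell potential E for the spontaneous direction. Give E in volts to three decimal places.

MnO₄⁻/Mn²⁺ is the cathode (higher E°), Tl⁺/Tl the anode: E°cell = +1.48 − (-0.31) = +1.79 V, n = 5.
Overall: MnO₄⁻(aq) + 8 H⁺(aq) + 5 Tl(s) → Mn²⁺(aq) + 4 H₂O(l) + 5 Tl⁺(aq)
Q = [Mn²⁺]·[Tl⁺]^5 / ([MnO₄⁻]·[H⁺]^8); log Q = 0.019.
E = E° − (0.0592/n) log Q = +1.79 − (0.0592/5)(0.019) = +1.790 V.

+1.790 V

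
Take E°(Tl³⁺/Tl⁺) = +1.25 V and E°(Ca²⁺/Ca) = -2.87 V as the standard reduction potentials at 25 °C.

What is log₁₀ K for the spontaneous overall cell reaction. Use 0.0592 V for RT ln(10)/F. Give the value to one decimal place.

139.2

Cathode: Tl³⁺/Tl⁺; anode: Ca²⁺/Ca. E°cell = +4.12 V, n = 2.
log K = nE°cell / 0.0592 = (2)(+4.12) / 0.0592 = 139.2.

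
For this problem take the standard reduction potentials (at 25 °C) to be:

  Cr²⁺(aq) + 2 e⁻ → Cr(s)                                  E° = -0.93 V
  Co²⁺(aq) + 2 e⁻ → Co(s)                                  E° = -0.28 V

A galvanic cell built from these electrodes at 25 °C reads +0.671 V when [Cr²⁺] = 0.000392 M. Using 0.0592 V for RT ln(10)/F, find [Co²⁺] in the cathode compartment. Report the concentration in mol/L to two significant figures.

Co²⁺/Co is the cathode, Cr²⁺/Cr the anode: E°cell = +0.65 V, n = 2.
Overall reaction: Co²⁺(aq) + Cr(s) → Co(s) + Cr²⁺(aq); Q = [Cr²⁺]^1/[Co²⁺]^1.
From E = E° − (0.0592/n) log Q: log Q = (E° − E)·n/0.0592 = (+0.65 − (+0.671))·2/0.0592 = -0.7095.
So 1·log[Co²⁺] = 1·log(0.000392) − log Q = -3.4067 − (-0.7095) = -2.6972; [Co²⁺] = 10^(-2.6972) ≈ 0.0020 M.

0.0020 M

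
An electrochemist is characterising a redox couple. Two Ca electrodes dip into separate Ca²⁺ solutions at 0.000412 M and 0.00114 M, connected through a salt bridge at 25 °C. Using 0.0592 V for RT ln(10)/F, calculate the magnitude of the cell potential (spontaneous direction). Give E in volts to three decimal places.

For a concentration cell E°cell = 0. The 0.00114 M side is the cathode (reduction is favoured where [Ca²⁺] is higher).
With n = 2, E = −(0.0592/2) log([Ca²⁺]ₐₙ/[Ca²⁺]꜀ₐₜ) = −(0.0592/2) log(0.000412/0.00114) = −(0.0592/2)(-0.442) = +0.013 V.

+0.013 V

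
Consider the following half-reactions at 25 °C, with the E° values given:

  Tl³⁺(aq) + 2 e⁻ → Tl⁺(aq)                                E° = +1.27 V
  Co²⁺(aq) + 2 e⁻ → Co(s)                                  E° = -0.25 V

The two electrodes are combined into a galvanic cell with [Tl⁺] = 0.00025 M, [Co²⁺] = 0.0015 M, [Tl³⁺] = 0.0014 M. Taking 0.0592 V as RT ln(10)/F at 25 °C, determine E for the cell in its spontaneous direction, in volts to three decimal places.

+1.626 V

Tl³⁺/Tl⁺ is the cathode (higher E°), Co²⁺/Co the anode: E°cell = +1.27 − (-0.25) = +1.52 V, n = 2.
Overall: Tl³⁺(aq) + Co(s) → Tl⁺(aq) + Co²⁺(aq)
Q = [Tl⁺]·[Co²⁺] / ([Tl³⁺]); log Q = -3.572.
E = E° − (0.0592/n) log Q = +1.52 − (0.0592/2)(-3.572) = +1.626 V.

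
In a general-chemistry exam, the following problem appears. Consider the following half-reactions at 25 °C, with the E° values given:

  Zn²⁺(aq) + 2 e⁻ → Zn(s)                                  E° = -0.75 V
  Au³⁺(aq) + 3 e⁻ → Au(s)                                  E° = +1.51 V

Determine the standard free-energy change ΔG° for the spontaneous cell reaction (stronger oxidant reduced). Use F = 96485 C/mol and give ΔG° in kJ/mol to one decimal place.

-1308.3 kJ/mol

Au³⁺/Au (E° = +1.51 V) is the cathode; Zn²⁺/Zn (E° = -0.75 V) is the anode, so E°cell = +2.26 V.
Balancing electrons gives n = 6 (lcm of 3 and 2).
ΔG° = −nFE° = −(6)(96485)(+2.26) = -1,308,337 J = -1308.3 kJ/mol.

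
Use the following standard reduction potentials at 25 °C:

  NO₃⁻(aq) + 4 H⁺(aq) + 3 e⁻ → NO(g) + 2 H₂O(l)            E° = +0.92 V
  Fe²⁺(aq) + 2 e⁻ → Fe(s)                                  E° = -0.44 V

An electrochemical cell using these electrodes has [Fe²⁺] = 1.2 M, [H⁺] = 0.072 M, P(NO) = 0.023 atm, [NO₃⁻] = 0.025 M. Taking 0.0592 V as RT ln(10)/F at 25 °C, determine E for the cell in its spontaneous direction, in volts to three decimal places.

NO₃⁻/NO is the cathode (higher E°), Fe²⁺/Fe the anode: E°cell = +0.92 − (-0.44) = +1.36 V, n = 6.
Overall: 2 NO₃⁻(aq) + 8 H⁺(aq) + 3 Fe(s) → 2 NO(g) + 4 H₂O(l) + 3 Fe²⁺(aq)
Q = P(NO)^2·[Fe²⁺]^3 / ([NO₃⁻]^2·[H⁺]^8); log Q = 9.306.
E = E° − (0.0592/n) log Q = +1.36 − (0.0592/6)(9.306) = +1.268 V.

+1.268 V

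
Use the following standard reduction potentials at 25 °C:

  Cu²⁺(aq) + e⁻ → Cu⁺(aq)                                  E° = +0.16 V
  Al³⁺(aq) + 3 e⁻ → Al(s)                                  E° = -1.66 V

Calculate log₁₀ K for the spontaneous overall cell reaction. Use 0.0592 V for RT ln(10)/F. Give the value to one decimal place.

92.2

Cathode: Cu²⁺/Cu⁺; anode: Al³⁺/Al. E°cell = +1.82 V, n = 3.
log K = nE°cell / 0.0592 = (3)(+1.82) / 0.0592 = 92.2.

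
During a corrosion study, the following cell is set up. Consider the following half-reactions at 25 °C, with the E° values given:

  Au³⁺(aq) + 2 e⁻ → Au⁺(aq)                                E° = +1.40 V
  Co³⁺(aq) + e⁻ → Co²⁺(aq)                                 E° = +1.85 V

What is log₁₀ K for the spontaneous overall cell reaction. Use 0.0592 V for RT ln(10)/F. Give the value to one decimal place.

Cathode: Co³⁺/Co²⁺; anode: Au³⁺/Au⁺. E°cell = +0.45 V, n = 2.
log K = nE°cell / 0.0592 = (2)(+0.45) / 0.0592 = 15.2.

15.2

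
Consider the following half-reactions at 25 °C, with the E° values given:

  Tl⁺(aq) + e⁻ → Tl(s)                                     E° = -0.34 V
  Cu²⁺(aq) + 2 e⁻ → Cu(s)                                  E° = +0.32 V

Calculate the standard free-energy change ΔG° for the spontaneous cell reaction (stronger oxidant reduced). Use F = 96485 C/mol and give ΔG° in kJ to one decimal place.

-127.4 kJ

Cu²⁺/Cu (E° = +0.32 V) is the cathode; Tl⁺/Tl (E° = -0.34 V) is the anode, so E°cell = +0.66 V.
Balancing electrons gives n = 2 (lcm of 2 and 1).
ΔG° = −nFE° = −(2)(96485)(+0.66) = -127,360 J = -127.4 kJ.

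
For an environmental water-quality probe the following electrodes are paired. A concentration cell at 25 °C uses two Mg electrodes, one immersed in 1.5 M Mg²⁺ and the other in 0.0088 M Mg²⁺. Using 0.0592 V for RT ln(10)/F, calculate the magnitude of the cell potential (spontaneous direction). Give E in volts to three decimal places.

+0.066 V

For a concentration cell E°cell = 0. The 1.5 M side is the cathode (reduction is favoured where [Mg²⁺] is higher).
With n = 2, E = −(0.0592/2) log([Mg²⁺]ₐₙ/[Mg²⁺]꜀ₐₜ) = −(0.0592/2) log(0.0088/1.5) = −(0.0592/2)(-2.232) = +0.066 V.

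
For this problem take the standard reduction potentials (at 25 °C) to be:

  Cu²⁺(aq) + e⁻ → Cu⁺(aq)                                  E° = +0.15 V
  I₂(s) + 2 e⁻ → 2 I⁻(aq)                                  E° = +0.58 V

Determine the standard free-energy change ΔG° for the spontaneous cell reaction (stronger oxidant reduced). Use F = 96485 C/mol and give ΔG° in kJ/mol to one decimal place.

-83.0 kJ/mol

I₂/I⁻ (E° = +0.58 V) is the cathode; Cu²⁺/Cu⁺ (E° = +0.15 V) is the anode, so E°cell = +0.43 V.
Balancing electrons gives n = 2 (lcm of 2 and 1).
ΔG° = −nFE° = −(2)(96485)(+0.43) = -82,977 J = -83.0 kJ/mol.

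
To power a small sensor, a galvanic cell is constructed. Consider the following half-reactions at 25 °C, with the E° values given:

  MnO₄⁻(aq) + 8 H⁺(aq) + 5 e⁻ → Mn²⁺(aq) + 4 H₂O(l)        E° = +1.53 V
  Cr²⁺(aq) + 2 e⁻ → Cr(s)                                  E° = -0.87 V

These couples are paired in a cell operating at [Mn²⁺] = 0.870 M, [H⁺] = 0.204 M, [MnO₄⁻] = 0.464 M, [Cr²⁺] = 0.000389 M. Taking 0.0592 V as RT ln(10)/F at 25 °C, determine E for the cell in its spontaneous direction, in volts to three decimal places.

MnO₄⁻/Mn²⁺ is the cathode (higher E°), Cr²⁺/Cr the anode: E°cell = +1.53 − (-0.87) = +2.40 V, n = 10.
Overall: 2 MnO₄⁻(aq) + 16 H⁺(aq) + 5 Cr(s) → 2 Mn²⁺(aq) + 8 H₂O(l) + 5 Cr²⁺(aq)
Q = [Mn²⁺]^2·[Cr²⁺]^5 / ([MnO₄⁻]^2·[H⁺]^16); log Q = -5.458.
E = E° − (0.0592/n) log Q = +2.40 − (0.0592/10)(-5.458) = +2.432 V.

+2.432 V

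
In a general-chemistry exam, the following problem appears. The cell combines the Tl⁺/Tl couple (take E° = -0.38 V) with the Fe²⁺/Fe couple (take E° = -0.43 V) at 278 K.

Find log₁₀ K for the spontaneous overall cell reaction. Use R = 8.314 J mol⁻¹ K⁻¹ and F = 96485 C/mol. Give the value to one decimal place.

1.8

Cathode: Tl⁺/Tl; anode: Fe²⁺/Fe. E°cell = (-0.38) − (-0.43) = +0.05 V, with n = 2.
ΔG° = −nFE° = −RT ln K, so ln K = nFE°/(RT) = (2)(96485)(+0.05) / ((8.314)(278)) = 4.175.
log₁₀ K = 4.175 / ln 10 = 1.8.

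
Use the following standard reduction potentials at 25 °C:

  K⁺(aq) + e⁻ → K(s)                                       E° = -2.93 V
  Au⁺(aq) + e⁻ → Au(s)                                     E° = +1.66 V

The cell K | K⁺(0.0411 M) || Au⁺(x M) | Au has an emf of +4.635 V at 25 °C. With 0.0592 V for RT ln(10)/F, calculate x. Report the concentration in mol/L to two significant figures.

Au⁺/Au is the cathode, K⁺/K the anode: E°cell = +4.59 V, n = 1.
Overall reaction: Au⁺(aq) + K(s) → Au(s) + K⁺(aq); Q = [K⁺]^1/[Au⁺]^1.
From E = E° − (0.0592/n) log Q: log Q = (E° − E)·n/0.0592 = (+4.59 − (+4.635))·1/0.0592 = -0.7601.
So 1·log[Au⁺] = 1·log(0.0411) − log Q = -1.3862 − (-0.7601) = -0.6261; [Au⁺] = 10^(-0.6261) ≈ 0.24 M.

0.24 M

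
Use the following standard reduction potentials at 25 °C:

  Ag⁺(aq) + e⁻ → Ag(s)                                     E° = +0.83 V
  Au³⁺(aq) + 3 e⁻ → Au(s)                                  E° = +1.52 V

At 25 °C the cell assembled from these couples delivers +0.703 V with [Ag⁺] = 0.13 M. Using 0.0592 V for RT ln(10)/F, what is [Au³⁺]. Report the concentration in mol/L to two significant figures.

0.010 M

Au³⁺/Au is the cathode, Ag⁺/Ag the anode: E°cell = +0.69 V, n = 3.
Overall reaction: Au³⁺(aq) + 3 Ag(s) → Au(s) + 3 Ag⁺(aq); Q = [Ag⁺]^3/[Au³⁺]^1.
From E = E° − (0.0592/n) log Q: log Q = (E° − E)·n/0.0592 = (+0.69 − (+0.703))·3/0.0592 = -0.6588.
So 1·log[Au³⁺] = 3·log(0.13) − log Q = -2.6582 − (-0.6588) = -1.9994; [Au³⁺] = 10^(-1.9994) ≈ 0.010 M.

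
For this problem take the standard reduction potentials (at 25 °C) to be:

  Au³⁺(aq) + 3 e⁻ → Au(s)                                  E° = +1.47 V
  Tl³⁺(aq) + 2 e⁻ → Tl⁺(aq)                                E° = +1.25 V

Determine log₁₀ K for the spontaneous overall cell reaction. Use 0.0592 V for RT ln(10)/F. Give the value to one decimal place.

22.3

Cathode: Au³⁺/Au; anode: Tl³⁺/Tl⁺. E°cell = +0.22 V, n = 6.
log K = nE°cell / 0.0592 = (6)(+0.22) / 0.0592 = 22.3.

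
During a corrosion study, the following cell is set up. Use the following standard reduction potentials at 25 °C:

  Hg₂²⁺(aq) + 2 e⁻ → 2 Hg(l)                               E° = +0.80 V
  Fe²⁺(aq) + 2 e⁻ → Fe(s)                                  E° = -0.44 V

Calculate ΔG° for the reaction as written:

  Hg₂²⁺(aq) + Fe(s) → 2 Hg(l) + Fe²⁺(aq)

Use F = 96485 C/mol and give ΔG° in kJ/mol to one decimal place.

-239.3 kJ/mol

As written, Hg₂²⁺/Hg is reduced (cathode) and Fe²⁺/Fe is oxidised (anode), so E°cell = (+0.80) − (-0.44) = +1.24 V.
Balancing electrons gives n = 2.
ΔG° = −nFE° = −(2)(96485)(+1.24) = -239,283 J = -239.3 kJ/mol.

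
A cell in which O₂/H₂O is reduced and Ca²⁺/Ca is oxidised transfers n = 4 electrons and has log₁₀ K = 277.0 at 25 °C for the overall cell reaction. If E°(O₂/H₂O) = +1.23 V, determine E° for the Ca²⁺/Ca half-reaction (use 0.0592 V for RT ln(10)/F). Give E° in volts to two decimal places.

-2.87 V

E°cell = (0.0592/n)·log K = (0.0592/4)(277.0) = +4.100 V.
Since O₂/H₂O is the cathode and Ca²⁺/Ca the anode, E°cell = E°(O₂/H₂O) − E°(Ca²⁺/Ca).
So E°(Ca²⁺/Ca) = E°(O₂/H₂O) − E°cell = (+1.23) − (+4.100) = -2.87 V.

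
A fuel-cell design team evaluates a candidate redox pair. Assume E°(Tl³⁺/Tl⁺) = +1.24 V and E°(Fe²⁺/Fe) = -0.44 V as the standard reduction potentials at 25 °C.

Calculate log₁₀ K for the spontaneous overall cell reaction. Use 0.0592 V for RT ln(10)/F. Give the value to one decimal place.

56.8

Cathode: Tl³⁺/Tl⁺; anode: Fe²⁺/Fe. E°cell = +1.68 V, n = 2.
log K = nE°cell / 0.0592 = (2)(+1.68) / 0.0592 = 56.8.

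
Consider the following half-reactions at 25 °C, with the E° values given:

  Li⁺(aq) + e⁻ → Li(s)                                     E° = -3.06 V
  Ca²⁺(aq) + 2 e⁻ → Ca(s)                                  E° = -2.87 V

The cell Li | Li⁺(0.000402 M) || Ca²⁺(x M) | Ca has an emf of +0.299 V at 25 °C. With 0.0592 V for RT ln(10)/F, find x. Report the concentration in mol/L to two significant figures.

Ca²⁺/Ca is the cathode, Li⁺/Li the anode: E°cell = +0.19 V, n = 2.
Overall reaction: Ca²⁺(aq) + 2 Li(s) → Ca(s) + 2 Li⁺(aq); Q = [Li⁺]^2/[Ca²⁺]^1.
From E = E° − (0.0592/n) log Q: log Q = (E° − E)·n/0.0592 = (+0.19 − (+0.299))·2/0.0592 = -3.6824.
So 1·log[Ca²⁺] = 2·log(0.000402) − log Q = -6.7915 − (-3.6824) = -3.1091; [Ca²⁺] = 10^(-3.1091) ≈ 0.00078 M.

0.00078 M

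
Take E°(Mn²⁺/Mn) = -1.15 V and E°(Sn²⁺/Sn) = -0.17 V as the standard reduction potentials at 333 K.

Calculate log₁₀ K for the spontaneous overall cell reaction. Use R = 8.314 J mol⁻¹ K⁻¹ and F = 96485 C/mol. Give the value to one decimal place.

29.7

Cathode: Sn²⁺/Sn; anode: Mn²⁺/Mn. E°cell = (-0.17) − (-1.15) = +0.98 V, with n = 2.
ΔG° = −nFE° = −RT ln K, so ln K = nFE°/(RT) = (2)(96485)(+0.98) / ((8.314)(333)) = 68.306.
log₁₀ K = 68.306 / ln 10 = 29.7.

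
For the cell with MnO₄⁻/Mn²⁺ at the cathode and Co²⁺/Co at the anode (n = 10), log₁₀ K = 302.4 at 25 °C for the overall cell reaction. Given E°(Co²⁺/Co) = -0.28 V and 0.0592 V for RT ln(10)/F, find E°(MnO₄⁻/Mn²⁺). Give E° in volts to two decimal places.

E°cell = (0.0592/n)·log K = (0.0592/10)(302.4) = +1.790 V.
Since MnO₄⁻/Mn²⁺ is the cathode and Co²⁺/Co the anode, E°cell = E°(MnO₄⁻/Mn²⁺) − E°(Co²⁺/Co).
So E°(MnO₄⁻/Mn²⁺) = E°cell + E°(Co²⁺/Co) = +1.790 + (-0.28) = +1.51 V.

+1.51 V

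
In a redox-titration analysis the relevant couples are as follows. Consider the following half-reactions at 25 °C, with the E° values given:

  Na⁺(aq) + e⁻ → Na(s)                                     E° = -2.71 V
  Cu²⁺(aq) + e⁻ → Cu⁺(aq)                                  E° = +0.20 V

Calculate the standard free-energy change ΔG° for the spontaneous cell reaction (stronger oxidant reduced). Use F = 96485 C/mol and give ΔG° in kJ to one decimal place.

Cu²⁺/Cu⁺ (E° = +0.20 V) is the cathode; Na⁺/Na (E° = -2.71 V) is the anode, so E°cell = +2.91 V.
Balancing electrons gives n = 1 (lcm of 1 and 1).
ΔG° = −nFE° = −(1)(96485)(+2.91) = -280,771 J = -280.8 kJ.

-280.8 kJ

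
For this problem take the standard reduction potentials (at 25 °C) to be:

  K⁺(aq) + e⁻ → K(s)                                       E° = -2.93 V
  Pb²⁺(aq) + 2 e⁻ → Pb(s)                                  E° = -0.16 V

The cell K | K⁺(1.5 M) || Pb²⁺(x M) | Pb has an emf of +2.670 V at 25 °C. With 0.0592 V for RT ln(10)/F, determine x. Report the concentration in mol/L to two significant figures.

0.00094 M

Pb²⁺/Pb is the cathode, K⁺/K the anode: E°cell = +2.77 V, n = 2.
Overall reaction: Pb²⁺(aq) + 2 K(s) → Pb(s) + 2 K⁺(aq); Q = [K⁺]^2/[Pb²⁺]^1.
From E = E° − (0.0592/n) log Q: log Q = (E° − E)·n/0.0592 = (+2.77 − (+2.670))·2/0.0592 = 3.3784.
So 1·log[Pb²⁺] = 2·log(1.5) − log Q = 0.3522 − (3.3784) = -3.0262; [Pb²⁺] = 10^(-3.0262) ≈ 0.00094 M.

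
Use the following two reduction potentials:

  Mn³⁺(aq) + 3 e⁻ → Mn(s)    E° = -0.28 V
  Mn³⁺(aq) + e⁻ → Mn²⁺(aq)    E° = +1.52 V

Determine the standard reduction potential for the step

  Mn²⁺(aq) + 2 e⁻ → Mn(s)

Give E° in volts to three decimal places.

-1.180 V

Sequential free energies add, so n₃E°₃ = n₁E°₁ + n₂E°₂.
With n₃ = 3, and the known step contributing 1×(+1.52) V, the unknown satisfies 2·E° = 3×(-0.28) − 1×(+1.52) = -2.360.
E° = -2.360 / 2 = -1.180 V.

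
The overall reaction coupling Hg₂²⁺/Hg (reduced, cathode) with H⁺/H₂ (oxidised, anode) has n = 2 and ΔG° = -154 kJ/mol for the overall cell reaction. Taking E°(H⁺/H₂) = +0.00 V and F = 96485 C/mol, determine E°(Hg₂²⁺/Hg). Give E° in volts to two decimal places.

E°cell = −ΔG°/(nF) = −(-154×10³)/((2)(96485)) = +0.798 V.
Since Hg₂²⁺/Hg is the cathode and H⁺/H₂ the anode, E°cell = E°(Hg₂²⁺/Hg) − E°(H⁺/H₂).
So E°(Hg₂²⁺/Hg) = E°cell + E°(H⁺/H₂) = +0.798 + (+0.00) = +0.80 V.

+0.80 V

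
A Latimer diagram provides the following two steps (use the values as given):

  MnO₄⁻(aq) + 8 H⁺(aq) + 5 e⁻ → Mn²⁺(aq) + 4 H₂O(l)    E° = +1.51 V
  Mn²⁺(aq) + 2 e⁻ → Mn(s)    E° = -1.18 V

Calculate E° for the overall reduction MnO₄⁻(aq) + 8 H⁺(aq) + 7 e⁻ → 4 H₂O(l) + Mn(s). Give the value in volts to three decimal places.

Since ΔG° = −nFE° is additive over sequential reductions, n₃E°₃ = n₁E°₁ + n₂E°₂.
E°₃ = (5×+1.51 + 2×-1.18) / 7 = (+5.190) / 7 = +0.741 V.
E° values themselves are not directly additive — weighting by electron count is essential.

+0.741 V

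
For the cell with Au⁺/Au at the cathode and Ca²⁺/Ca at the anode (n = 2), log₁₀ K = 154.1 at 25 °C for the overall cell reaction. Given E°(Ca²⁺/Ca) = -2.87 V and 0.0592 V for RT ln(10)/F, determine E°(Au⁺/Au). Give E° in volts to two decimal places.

+1.69 V

E°cell = (0.0592/n)·log K = (0.0592/2)(154.1) = +4.561 V.
Since Au⁺/Au is the cathode and Ca²⁺/Ca the anode, E°cell = E°(Au⁺/Au) − E°(Ca²⁺/Ca).
So E°(Au⁺/Au) = E°cell + E°(Ca²⁺/Ca) = +4.561 + (-2.87) = +1.69 V.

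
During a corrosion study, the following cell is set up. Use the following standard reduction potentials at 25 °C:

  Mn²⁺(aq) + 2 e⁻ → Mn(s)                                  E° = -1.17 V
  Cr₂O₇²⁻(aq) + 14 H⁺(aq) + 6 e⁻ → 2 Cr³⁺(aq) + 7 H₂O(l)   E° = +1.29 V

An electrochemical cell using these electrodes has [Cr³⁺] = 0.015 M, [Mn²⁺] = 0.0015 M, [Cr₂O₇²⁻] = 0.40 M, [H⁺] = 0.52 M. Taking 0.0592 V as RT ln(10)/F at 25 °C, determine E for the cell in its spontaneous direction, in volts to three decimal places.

Cr₂O₇²⁻/Cr³⁺ is the cathode (higher E°), Mn²⁺/Mn the anode: E°cell = +1.29 − (-1.17) = +2.46 V, n = 6.
Overall: Cr₂O₇²⁻(aq) + 14 H⁺(aq) + 3 Mn(s) → 2 Cr³⁺(aq) + 7 H₂O(l) + 3 Mn²⁺(aq)
Q = [Cr³⁺]^2·[Mn²⁺]^3 / ([Cr₂O₇²⁻]·[H⁺]^14); log Q = -7.746.
E = E° − (0.0592/n) log Q = +2.46 − (0.0592/6)(-7.746) = +2.536 V.

+2.536 V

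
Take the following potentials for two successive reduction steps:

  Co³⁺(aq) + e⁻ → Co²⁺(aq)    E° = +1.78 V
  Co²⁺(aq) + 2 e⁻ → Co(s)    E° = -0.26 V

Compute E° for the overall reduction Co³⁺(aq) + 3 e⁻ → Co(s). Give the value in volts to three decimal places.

Adding the free-energy changes (−nFE°) of the two steps gives −n₃FE°₃ = −n₁FE°₁ − n₂FE°₂.
E°₃ = (1×+1.78 + 2×-0.26) / 3 = (+1.260) / 3 = +0.420 V.
Simply averaging or adding the two E° values would be wrong; the electron-weighted sum is required.

+0.420 V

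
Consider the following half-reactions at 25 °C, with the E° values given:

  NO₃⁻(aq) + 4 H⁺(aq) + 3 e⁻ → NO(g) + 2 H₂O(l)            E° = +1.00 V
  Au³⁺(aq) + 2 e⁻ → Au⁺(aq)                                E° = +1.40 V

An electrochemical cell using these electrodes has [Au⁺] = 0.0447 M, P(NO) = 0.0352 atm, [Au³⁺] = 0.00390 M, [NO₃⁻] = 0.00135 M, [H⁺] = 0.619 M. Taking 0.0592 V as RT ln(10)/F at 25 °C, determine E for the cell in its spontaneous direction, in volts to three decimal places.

+0.413 V

Au³⁺/Au⁺ is the cathode (higher E°), NO₃⁻/NO the anode: E°cell = +1.40 − (+1.00) = +0.40 V, n = 6.
Overall: 3 Au³⁺(aq) + 2 NO(g) + 4 H₂O(l) → 3 Au⁺(aq) + 2 NO₃⁻(aq) + 8 H⁺(aq)
Q = [Au⁺]^3·[NO₃⁻]^2·[H⁺]^8 / ([Au³⁺]^3·P(NO)^2); log Q = -1.321.
E = E° − (0.0592/n) log Q = +0.40 − (0.0592/6)(-1.321) = +0.413 V.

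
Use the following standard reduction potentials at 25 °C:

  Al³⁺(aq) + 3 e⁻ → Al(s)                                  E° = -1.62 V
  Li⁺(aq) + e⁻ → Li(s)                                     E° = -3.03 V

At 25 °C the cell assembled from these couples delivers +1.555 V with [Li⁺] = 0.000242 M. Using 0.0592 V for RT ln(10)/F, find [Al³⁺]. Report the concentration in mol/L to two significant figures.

0.00032 M

Al³⁺/Al is the cathode, Li⁺/Li the anode: E°cell = +1.41 V, n = 3.
Overall reaction: Al³⁺(aq) + 3 Li(s) → Al(s) + 3 Li⁺(aq); Q = [Li⁺]^3/[Al³⁺]^1.
From E = E° − (0.0592/n) log Q: log Q = (E° − E)·n/0.0592 = (+1.41 − (+1.555))·3/0.0592 = -7.3480.
So 1·log[Al³⁺] = 3·log(0.000242) − log Q = -10.8486 − (-7.3480) = -3.5006; [Al³⁺] = 10^(-3.5006) ≈ 0.00032 M.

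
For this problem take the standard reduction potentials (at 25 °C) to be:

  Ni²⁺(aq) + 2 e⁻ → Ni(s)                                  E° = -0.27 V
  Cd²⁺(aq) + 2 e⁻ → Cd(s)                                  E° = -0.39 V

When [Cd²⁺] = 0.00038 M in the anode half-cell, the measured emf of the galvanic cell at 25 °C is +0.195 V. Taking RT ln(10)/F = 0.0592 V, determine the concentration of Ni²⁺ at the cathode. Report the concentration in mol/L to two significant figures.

0.13 M

Ni²⁺/Ni is the cathode, Cd²⁺/Cd the anode: E°cell = +0.12 V, n = 2.
Overall reaction: Ni²⁺(aq) + Cd(s) → Ni(s) + Cd²⁺(aq); Q = [Cd²⁺]^1/[Ni²⁺]^1.
From E = E° − (0.0592/n) log Q: log Q = (E° − E)·n/0.0592 = (+0.12 − (+0.195))·2/0.0592 = -2.5338.
So 1·log[Ni²⁺] = 1·log(0.00038) − log Q = -3.4202 − (-2.5338) = -0.8864; [Ni²⁺] = 10^(-0.8864) ≈ 0.13 M.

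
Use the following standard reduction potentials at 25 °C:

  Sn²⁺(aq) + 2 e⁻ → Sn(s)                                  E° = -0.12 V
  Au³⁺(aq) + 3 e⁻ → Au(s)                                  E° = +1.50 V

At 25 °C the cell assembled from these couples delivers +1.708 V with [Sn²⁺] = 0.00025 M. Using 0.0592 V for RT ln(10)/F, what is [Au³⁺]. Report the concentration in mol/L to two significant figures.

0.11 M

Au³⁺/Au is the cathode, Sn²⁺/Sn the anode: E°cell = +1.62 V, n = 6.
Overall reaction: 2 Au³⁺(aq) + 3 Sn(s) → 2 Au(s) + 3 Sn²⁺(aq); Q = [Sn²⁺]^3/[Au³⁺]^2.
From E = E° − (0.0592/n) log Q: log Q = (E° − E)·n/0.0592 = (+1.62 − (+1.708))·6/0.0592 = -8.9189.
So 2·log[Au³⁺] = 3·log(0.00025) − log Q = -10.8062 − (-8.9189) = -1.8873; log[Au³⁺] = -1.8873 / 2 = -0.9436; [Au³⁺] = 10^(-0.9436) ≈ 0.11 M.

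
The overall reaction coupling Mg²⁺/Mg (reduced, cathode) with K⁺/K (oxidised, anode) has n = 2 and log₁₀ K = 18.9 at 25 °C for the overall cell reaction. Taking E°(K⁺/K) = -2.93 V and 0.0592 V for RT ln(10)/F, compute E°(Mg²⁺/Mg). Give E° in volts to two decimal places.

E°cell = (0.0592/n)·log K = (0.0592/2)(18.9) = +0.559 V.
Since Mg²⁺/Mg is the cathode and K⁺/K the anode, E°cell = E°(Mg²⁺/Mg) − E°(K⁺/K).
So E°(Mg²⁺/Mg) = E°cell + E°(K⁺/K) = +0.559 + (-2.93) = -2.37 V.

-2.37 V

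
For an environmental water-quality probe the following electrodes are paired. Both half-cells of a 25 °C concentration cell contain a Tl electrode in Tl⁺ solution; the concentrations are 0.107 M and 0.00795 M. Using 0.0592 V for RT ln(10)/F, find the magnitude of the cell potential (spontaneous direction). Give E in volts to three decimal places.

For a concentration cell E°cell = 0. The 0.107 M side is the cathode (reduction is favoured where [Tl⁺] is higher).
With n = 1, E = −(0.0592/1) log([Tl⁺]ₐₙ/[Tl⁺]꜀ₐₜ) = −(0.0592/1) log(0.00795/0.107) = −(0.0592/1)(-1.129) = +0.067 V.

+0.067 V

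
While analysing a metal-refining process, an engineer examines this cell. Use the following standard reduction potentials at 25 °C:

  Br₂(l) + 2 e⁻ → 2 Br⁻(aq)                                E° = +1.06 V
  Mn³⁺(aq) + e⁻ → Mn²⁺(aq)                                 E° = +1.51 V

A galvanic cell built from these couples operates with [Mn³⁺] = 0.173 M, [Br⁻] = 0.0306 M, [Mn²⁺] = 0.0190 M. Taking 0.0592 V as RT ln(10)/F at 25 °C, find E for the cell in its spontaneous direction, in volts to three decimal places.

+0.417 V

Mn³⁺/Mn²⁺ is the cathode (higher E°), Br₂/Br⁻ the anode: E°cell = +1.51 − (+1.06) = +0.45 V, n = 2.
Overall: 2 Mn³⁺(aq) + 2 Br⁻(aq) → 2 Mn²⁺(aq) + Br₂(l)
Q = [Mn²⁺]^2 / ([Mn³⁺]^2·[Br⁻]^2); log Q = 1.110.
E = E° − (0.0592/n) log Q = +0.45 − (0.0592/2)(1.110) = +0.417 V.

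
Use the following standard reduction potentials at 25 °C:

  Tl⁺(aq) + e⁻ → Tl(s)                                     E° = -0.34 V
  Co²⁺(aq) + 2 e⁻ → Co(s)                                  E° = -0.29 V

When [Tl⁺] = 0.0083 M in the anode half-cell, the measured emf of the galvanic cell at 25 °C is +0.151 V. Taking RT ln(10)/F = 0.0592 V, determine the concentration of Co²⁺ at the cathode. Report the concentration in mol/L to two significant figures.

0.18 M

Co²⁺/Co is the cathode, Tl⁺/Tl the anode: E°cell = +0.05 V, n = 2.
Overall reaction: Co²⁺(aq) + 2 Tl(s) → Co(s) + 2 Tl⁺(aq); Q = [Tl⁺]^2/[Co²⁺]^1.
From E = E° − (0.0592/n) log Q: log Q = (E° − E)·n/0.0592 = (+0.05 − (+0.151))·2/0.0592 = -3.4122.
So 1·log[Co²⁺] = 2·log(0.0083) − log Q = -4.1618 − (-3.4122) = -0.7496; [Co²⁺] = 10^(-0.7496) ≈ 0.18 M.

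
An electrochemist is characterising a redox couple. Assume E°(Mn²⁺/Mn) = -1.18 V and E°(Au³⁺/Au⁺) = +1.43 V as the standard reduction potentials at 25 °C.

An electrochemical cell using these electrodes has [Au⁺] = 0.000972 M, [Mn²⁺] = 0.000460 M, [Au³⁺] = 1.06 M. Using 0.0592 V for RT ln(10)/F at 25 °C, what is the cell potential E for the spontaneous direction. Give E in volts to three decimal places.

Au³⁺/Au⁺ is the cathode (higher E°), Mn²⁺/Mn the anode: E°cell = +1.43 − (-1.18) = +2.61 V, n = 2.
Overall: Au³⁺(aq) + Mn(s) → Au⁺(aq) + Mn²⁺(aq)
Q = [Au⁺]·[Mn²⁺] / ([Au³⁺]); log Q = -6.375.
E = E° − (0.0592/n) log Q = +2.61 − (0.0592/2)(-6.375) = +2.799 V.

+2.799 V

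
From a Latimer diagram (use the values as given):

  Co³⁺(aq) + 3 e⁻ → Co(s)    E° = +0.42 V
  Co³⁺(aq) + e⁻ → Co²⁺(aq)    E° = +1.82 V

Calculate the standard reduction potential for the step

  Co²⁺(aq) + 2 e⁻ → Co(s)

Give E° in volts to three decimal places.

-0.280 V

Sequential free energies add, so n₃E°₃ = n₁E°₁ + n₂E°₂.
With n₃ = 3, and the known step contributing 1×(+1.82) V, the unknown satisfies 2·E° = 3×(+0.42) − 1×(+1.82) = -0.560.
E° = -0.560 / 2 = -0.280 V.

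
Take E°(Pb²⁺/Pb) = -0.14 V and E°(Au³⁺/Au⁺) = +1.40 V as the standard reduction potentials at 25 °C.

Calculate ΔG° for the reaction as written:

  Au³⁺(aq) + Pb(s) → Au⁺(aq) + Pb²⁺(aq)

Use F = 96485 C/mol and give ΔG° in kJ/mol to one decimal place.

-297.2 kJ/mol

As written, Au³⁺/Au⁺ is reduced (cathode) and Pb²⁺/Pb is oxidised (anode), so E°cell = (+1.40) − (-0.14) = +1.54 V.
Balancing electrons gives n = 2.
ΔG° = −nFE° = −(2)(96485)(+1.54) = -297,174 J = -297.2 kJ/mol.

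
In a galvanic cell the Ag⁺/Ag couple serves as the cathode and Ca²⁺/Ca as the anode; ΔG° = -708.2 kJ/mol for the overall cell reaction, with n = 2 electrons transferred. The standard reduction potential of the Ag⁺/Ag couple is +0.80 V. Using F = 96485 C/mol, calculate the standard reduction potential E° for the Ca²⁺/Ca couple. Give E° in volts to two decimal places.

E°cell = −ΔG°/(nF) = −(-708.2×10³)/((2)(96485)) = +3.670 V.
Since Ag⁺/Ag is the cathode and Ca²⁺/Ca the anode, E°cell = E°(Ag⁺/Ag) − E°(Ca²⁺/Ca).
So E°(Ca²⁺/Ca) = E°(Ag⁺/Ag) − E°cell = (+0.80) − (+3.670) = -2.87 V.

-2.87 V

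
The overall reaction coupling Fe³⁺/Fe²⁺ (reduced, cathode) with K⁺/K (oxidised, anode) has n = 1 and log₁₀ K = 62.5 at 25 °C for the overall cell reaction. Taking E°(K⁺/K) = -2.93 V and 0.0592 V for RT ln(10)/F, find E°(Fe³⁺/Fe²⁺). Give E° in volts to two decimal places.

+0.77 V

E°cell = (0.0592/n)·log K = (0.0592/1)(62.5) = +3.700 V.
Since Fe³⁺/Fe²⁺ is the cathode and K⁺/K the anode, E°cell = E°(Fe³⁺/Fe²⁺) − E°(K⁺/K).
So E°(Fe³⁺/Fe²⁺) = E°cell + E°(K⁺/K) = +3.700 + (-2.93) = +0.77 V.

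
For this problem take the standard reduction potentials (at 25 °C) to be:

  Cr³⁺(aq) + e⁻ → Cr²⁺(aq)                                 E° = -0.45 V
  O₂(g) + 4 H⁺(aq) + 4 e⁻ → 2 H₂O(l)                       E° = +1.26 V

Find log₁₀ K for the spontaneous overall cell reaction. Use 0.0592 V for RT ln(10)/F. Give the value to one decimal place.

Cathode: O₂/H₂O; anode: Cr³⁺/Cr²⁺. E°cell = +1.71 V, n = 4.
log K = nE°cell / 0.0592 = (4)(+1.71) / 0.0592 = 115.5.

115.5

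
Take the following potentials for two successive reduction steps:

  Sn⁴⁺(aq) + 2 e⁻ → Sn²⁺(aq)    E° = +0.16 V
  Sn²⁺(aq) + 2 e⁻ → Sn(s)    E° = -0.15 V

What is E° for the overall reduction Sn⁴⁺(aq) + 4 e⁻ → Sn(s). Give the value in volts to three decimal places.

+0.005 V

Since ΔG° = −nFE° is additive over sequential reductions, n₃E°₃ = n₁E°₁ + n₂E°₂.
E°₃ = (2×+0.16 + 2×-0.15) / 4 = (+0.020) / 4 = +0.005 V.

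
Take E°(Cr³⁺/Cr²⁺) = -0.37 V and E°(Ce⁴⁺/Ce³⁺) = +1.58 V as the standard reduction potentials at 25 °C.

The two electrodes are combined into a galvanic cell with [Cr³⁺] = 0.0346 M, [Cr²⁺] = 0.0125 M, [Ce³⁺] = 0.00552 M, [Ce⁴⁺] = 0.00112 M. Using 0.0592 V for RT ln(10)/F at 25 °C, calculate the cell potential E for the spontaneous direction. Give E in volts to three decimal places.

+1.883 V

Ce⁴⁺/Ce³⁺ is the cathode (higher E°), Cr³⁺/Cr²⁺ the anode: E°cell = +1.58 − (-0.37) = +1.95 V, n = 1.
Overall: Ce⁴⁺(aq) + Cr²⁺(aq) → Ce³⁺(aq) + Cr³⁺(aq)
Q = [Ce³⁺]·[Cr³⁺] / ([Ce⁴⁺]·[Cr²⁺]); log Q = 1.135.
E = E° − (0.0592/n) log Q = +1.95 − (0.0592/1)(1.135) = +1.883 V.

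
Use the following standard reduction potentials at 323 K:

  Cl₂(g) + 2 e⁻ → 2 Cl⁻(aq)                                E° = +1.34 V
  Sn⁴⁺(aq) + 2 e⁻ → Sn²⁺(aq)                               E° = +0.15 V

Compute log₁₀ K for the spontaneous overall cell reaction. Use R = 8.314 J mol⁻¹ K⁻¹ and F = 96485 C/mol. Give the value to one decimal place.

37.1

Cathode: Cl₂/Cl⁻; anode: Sn⁴⁺/Sn²⁺. E°cell = (+1.34) − (+0.15) = +1.19 V, with n = 2.
ΔG° = −nFE° = −RT ln K, so ln K = nFE°/(RT) = (2)(96485)(+1.19) / ((8.314)(323)) = 85.511.
log₁₀ K = 85.511 / ln 10 = 37.1.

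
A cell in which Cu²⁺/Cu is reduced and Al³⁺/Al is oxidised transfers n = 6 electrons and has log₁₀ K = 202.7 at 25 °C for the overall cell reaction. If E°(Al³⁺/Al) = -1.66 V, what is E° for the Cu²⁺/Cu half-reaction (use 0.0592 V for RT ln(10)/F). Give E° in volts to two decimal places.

+0.34 V

E°cell = (0.0592/n)·log K = (0.0592/6)(202.7) = +2.000 V.
Since Cu²⁺/Cu is the cathode and Al³⁺/Al the anode, E°cell = E°(Cu²⁺/Cu) − E°(Al³⁺/Al).
So E°(Cu²⁺/Cu) = E°cell + E°(Al³⁺/Al) = +2.000 + (-1.66) = +0.34 V.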